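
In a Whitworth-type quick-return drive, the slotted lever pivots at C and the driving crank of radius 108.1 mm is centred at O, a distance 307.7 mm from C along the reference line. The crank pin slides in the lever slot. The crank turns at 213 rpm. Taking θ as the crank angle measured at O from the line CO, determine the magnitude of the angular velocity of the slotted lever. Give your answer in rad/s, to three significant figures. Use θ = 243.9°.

0.853

ω = 22.31 rad/s (from 213 rpm).
Crank pin A relative to C: A = (d + r cosθ, r sinθ); lever angle φ = atan2(r sinθ, d + r cosθ).
Differentiating tanφ: φ̇ = rω(d cosθ + r)/(d² + r² + 2dr cosθ).
d² + r² + 2dr cosθ = |CA|² = 0.0770981 m²;  d cosθ + r = -0.027269 m.
|ω_lever| = |0.1081·22.31·-0.027269| / 0.0770981 = 0.85283 rad/s.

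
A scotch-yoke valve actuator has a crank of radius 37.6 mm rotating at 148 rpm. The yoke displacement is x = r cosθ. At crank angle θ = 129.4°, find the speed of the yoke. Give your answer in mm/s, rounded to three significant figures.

ω = 15.5 rad/s (from 148 rpm).
x = r cosθ ⇒ ẋ = −rω sinθ.
|v| = rω|sinθ| = 0.0376·15.5·|sin 129.4°| = 0.45031 m/s = 450.31 mm/s.

450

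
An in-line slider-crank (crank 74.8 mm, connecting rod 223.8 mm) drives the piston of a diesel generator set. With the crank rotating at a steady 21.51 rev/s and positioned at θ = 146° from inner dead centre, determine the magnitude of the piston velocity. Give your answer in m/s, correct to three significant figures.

4.06

ω = 2π·21.5 = 135.2 rad/s
For an in-line slider-crank, x = r cosθ + √(L² − r² sin²θ), so v = −rω sinθ·[1 + r cosθ/√(L² − r² sin²θ)].
With r = 0.0748 m, L = 0.2238 m, θ = 146°: √(L² − r² sin²θ) = 0.21986 m.
v = −0.0748·135.2·0.55919·[1 + 0.0748·-0.82904/0.21986] = -4.0586 m/s.
|v| = 4.0586 m/s.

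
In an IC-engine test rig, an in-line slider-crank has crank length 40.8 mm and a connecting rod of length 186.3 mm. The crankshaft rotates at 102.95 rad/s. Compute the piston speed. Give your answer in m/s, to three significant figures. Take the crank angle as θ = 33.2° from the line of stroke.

ω = 103 rad/s
For an in-line slider-crank, x = r cosθ + √(L² − r² sin²θ), so v = −rω sinθ·[1 + r cosθ/√(L² − r² sin²θ)].
With r = 0.0408 m, L = 0.1863 m, θ = 33.2°: √(L² − r² sin²θ) = 0.18496 m.
v = −0.0408·103·0.54756·[1 + 0.0408·0.83676/0.18496] = -2.7245 m/s.
|v| = 2.7245 m/s.

2.72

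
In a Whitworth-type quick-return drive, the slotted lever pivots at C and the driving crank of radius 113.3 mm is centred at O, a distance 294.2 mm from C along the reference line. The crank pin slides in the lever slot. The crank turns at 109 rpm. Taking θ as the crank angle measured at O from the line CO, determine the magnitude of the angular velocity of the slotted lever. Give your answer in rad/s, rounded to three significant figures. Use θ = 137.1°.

2.61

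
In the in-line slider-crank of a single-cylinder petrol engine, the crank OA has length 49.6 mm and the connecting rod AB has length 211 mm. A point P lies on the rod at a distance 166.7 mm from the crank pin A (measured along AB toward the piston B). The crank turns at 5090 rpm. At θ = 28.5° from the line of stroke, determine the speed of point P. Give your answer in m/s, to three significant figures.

ω = 533 rad/s.  Crank-pin speed |V_A| = rω = 26.438 m/s, perpendicular to OA.
Rod angle: sinφ = −(r/L) sinθ ⇒ φ = -6.440°; ω_rod = −rω cosθ/√(L²−r²sin²θ) = -110.81 rad/s.
V_P = V_A + ω_rod × AP, with AP = 0.1667 m along the rod.
Components: V_Px = −rω sinθ − a·ω_rod·sinφ = -14.687 m/s;  V_Py = rω cosθ + a·ω_rod·cosφ = +4.8781 m/s.
|V_P| = √(V_Px² + V_Py²) = 15.476 m/s.

15.5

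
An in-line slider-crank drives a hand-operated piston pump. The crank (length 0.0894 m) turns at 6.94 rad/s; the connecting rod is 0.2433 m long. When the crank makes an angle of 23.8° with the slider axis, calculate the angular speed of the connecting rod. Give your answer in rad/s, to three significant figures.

2.36

ω = 6.94 rad/s
The rod makes angle φ with the slider axis where L sinφ = r sinθ; differentiating, L cosφ·φ̇ = r ω cosθ.
L cosφ = √(L² − r² sin²θ) = 0.24061 m.
|ω_rod| = r ω |cosθ| / √(L² − r² sin²θ) = 0.0894·6.94·0.91496/0.24061 = 2.3593 rad/s.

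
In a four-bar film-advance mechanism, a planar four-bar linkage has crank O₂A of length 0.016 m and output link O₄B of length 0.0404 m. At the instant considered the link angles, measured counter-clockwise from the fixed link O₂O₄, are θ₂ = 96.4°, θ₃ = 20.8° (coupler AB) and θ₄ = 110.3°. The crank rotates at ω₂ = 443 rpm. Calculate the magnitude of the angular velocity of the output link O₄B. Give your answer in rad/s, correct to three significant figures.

ω₂ = 46.39 rad/s (from 443 rpm).
Differentiating the loop-closure r₂e^{iθ₂}+r₃e^{iθ₃}=r₁+r₄e^{iθ₄} gives r₂ω₂e^{iθ₂}+r₃ω₃e^{iθ₃}=r₄ω₄e^{iθ₄}.
Eliminating the other unknown: ω₄ = r₂ω₂ sin(θ₂−θ₃) / [r₄ sin(θ₄−θ₃)].
Numerator sine = +0.96858; denominator sine = +0.99996.
Result = 0.016·46.39·(+0.96858) / (0.0404·(+0.99996)) = +17.796 rad/s; magnitude 17.796 rad/s.

17.8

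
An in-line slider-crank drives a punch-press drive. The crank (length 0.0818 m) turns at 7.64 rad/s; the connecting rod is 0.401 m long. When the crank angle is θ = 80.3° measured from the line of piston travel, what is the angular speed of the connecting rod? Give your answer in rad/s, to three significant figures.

0.268

ω = 7.64 rad/s
The rod makes angle φ with the slider axis where L sinφ = r sinθ; differentiating, L cosφ·φ̇ = r ω cosθ.
L cosφ = √(L² − r² sin²θ) = 0.39281 m.
|ω_rod| = r ω |cosθ| / √(L² − r² sin²θ) = 0.0818·7.64·0.16849/0.39281 = 0.26806 rad/s.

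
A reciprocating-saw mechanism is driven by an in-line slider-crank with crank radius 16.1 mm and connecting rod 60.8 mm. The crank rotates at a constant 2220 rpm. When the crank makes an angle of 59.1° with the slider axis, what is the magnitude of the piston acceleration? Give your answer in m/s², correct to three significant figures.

338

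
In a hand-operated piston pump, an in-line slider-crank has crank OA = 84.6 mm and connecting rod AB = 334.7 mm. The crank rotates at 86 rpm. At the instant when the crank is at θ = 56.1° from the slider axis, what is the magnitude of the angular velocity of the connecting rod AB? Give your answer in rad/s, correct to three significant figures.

ω = 9.006 rad/s (converted from 86 rpm).
The rod makes angle φ with the slider axis where L sinφ = r sinθ; differentiating, L cosφ·φ̇ = r ω cosθ.
L cosφ = √(L² − r² sin²θ) = 0.32725 m.
|ω_rod| = r ω |cosθ| / √(L² − r² sin²θ) = 0.0846·9.006·0.55775/0.32725 = 1.2985 rad/s.

1.30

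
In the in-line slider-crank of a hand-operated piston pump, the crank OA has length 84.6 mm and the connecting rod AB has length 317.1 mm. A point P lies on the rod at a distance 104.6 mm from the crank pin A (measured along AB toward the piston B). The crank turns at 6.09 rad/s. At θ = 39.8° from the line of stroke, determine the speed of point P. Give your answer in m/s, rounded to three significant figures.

0.441

ω = 6.09 rad/s.  Crank-pin speed |V_A| = rω = 0.51521 m/s, perpendicular to OA.
Rod angle: sinφ = −(r/L) sinθ ⇒ φ = -9.833°; ω_rod = −rω cosθ/√(L²−r²sin²θ) = -1.2669 rad/s.
V_P = V_A + ω_rod × AP, with AP = 0.1046 m along the rod.
Components: V_Px = −rω sinθ − a·ω_rod·sinφ = -0.35242 m/s;  V_Py = rω cosθ + a·ω_rod·cosφ = +0.26526 m/s.
|V_P| = √(V_Px² + V_Py²) = 0.4411 m/s.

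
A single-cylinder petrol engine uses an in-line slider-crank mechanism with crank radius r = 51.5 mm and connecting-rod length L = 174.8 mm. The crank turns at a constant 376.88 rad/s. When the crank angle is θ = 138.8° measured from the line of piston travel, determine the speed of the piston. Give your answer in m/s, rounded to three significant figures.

ω = 376.9 rad/s
For an in-line slider-crank, x = r cosθ + √(L² − r² sin²θ), so v = −rω sinθ·[1 + r cosθ/√(L² − r² sin²θ)].
With r = 0.0515 m, L = 0.1748 m, θ = 138.8°: √(L² − r² sin²θ) = 0.17148 m.
v = −0.0515·376.9·0.65869·[1 + 0.0515·-0.75241/0.17148] = -9.8957 m/s.
|v| = 9.8957 m/s.

9.90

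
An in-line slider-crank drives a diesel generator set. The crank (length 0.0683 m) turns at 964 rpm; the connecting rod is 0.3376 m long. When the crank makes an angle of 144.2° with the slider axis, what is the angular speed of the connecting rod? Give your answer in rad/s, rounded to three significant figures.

ω = 100.9 rad/s (converted from 964 rpm).
The rod makes angle φ with the slider axis where L sinφ = r sinθ; differentiating, L cosφ·φ̇ = r ω cosθ.
L cosφ = √(L² − r² sin²θ) = 0.33523 m.
|ω_rod| = r ω |cosθ| / √(L² − r² sin²θ) = 0.0683·100.9·0.81106/0.33523 = 16.682 rad/s.

16.7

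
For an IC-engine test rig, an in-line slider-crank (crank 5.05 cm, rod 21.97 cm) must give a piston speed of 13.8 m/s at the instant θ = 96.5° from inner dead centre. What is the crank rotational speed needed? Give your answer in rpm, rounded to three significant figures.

2700

For an in-line slider-crank, |v_piston| = rω|sinθ|·[1 + r cosθ/√(L² − r² sin²θ)].
With r = 0.0505 m, L = 0.2197 m, θ = 96.5°: the bracketed kinematic factor |dx/dθ| = 0.048834 m.
ω = v/|dx/dθ| = 13.8/0.048834 = 282.59 rad/s.
N = 60ω/(2π) = 2698.5 rpm.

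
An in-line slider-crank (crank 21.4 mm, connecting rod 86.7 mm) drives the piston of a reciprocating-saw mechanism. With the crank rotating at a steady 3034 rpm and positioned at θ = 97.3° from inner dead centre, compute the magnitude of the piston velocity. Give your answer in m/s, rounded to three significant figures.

6.53

ω = 2π·3034/60 = 317.7 rad/s
For an in-line slider-crank, x = r cosθ + √(L² − r² sin²θ), so v = −rω sinθ·[1 + r cosθ/√(L² − r² sin²θ)].
With r = 0.0214 m, L = 0.0867 m, θ = 97.3°: √(L² − r² sin²θ) = 0.084061 m.
v = −0.0214·317.7·0.99189·[1 + 0.0214·-0.12706/0.084061] = -6.5259 m/s.
|v| = 6.5259 m/s.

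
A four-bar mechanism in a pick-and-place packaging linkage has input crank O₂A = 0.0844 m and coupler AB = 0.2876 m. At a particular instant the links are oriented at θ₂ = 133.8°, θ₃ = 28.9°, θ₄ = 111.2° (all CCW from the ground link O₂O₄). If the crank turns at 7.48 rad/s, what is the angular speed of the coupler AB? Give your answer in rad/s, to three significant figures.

0.851

ω₂ = 7.48 rad/s
Differentiating the loop-closure r₂e^{iθ₂}+r₃e^{iθ₃}=r₁+r₄e^{iθ₄} gives r₂ω₂e^{iθ₂}+r₃ω₃e^{iθ₃}=r₄ω₄e^{iθ₄}.
Eliminating the other unknown: ω₃ = r₂ω₂ sin(θ₄−θ₂) / [r₃ sin(θ₃−θ₄)].
Numerator sine = -0.38430; denominator sine = -0.99098.
Result = 0.0844·7.48·(-0.38430) / (0.2876·(-0.99098)) = +0.85124 rad/s; magnitude 0.85124 rad/s.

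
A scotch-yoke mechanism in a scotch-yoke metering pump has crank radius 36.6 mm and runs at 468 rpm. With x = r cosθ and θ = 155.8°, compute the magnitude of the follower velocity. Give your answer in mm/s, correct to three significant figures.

735

ω = 49.01 rad/s (from 468 rpm).
x = r cosθ ⇒ ẋ = −rω sinθ.
|v| = rω|sinθ| = 0.0366·49.01·|sin 155.8°| = 0.73529 m/s = 735.29 mm/s.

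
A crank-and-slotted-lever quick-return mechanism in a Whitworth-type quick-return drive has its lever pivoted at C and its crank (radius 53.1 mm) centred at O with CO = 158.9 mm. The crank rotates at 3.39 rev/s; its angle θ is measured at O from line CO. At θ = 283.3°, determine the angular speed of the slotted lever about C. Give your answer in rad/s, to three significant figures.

ω = 21.3 rad/s (from 3.39 rev/s).
Crank pin A relative to C: A = (d + r cosθ, r sinθ); lever angle φ = atan2(r sinθ, d + r cosθ).
Differentiating tanφ: φ̇ = rω(d cosθ + r)/(d² + r² + 2dr cosθ).
d² + r² + 2dr cosθ = |CA|² = 0.031951 m²;  d cosθ + r = +0.089655 m.
|ω_lever| = |0.0531·21.3·+0.089655| / 0.031951 = 3.1737 rad/s.

3.17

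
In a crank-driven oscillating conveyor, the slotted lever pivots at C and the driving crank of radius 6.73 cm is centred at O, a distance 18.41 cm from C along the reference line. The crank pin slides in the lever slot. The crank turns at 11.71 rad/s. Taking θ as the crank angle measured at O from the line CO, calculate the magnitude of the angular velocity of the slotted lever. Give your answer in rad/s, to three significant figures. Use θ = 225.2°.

2.35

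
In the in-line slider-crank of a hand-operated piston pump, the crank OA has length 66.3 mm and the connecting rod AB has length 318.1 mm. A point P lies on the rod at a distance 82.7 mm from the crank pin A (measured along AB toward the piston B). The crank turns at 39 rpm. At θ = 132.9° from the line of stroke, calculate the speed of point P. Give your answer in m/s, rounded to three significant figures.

0.235

ω = 4.084 rad/s.  Crank-pin speed |V_A| = rω = 0.27077 m/s, perpendicular to OA.
Rod angle: sinφ = −(r/L) sinθ ⇒ φ = -8.782°; ω_rod = −rω cosθ/√(L²−r²sin²θ) = +0.58632 rad/s.
V_P = V_A + ω_rod × AP, with AP = 0.0827 m along the rod.
Components: V_Px = −rω sinθ − a·ω_rod·sinφ = -0.19095 m/s;  V_Py = rω cosθ + a·ω_rod·cosφ = -0.1364 m/s.
|V_P| = √(V_Px² + V_Py²) = 0.23466 m/s.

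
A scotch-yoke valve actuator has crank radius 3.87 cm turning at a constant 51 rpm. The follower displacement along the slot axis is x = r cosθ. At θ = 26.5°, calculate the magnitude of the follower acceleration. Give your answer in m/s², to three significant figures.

ω = 5.341 rad/s (from 51 rpm).
x = r cosθ ⇒ ẍ = −rω² cosθ (ω constant).
|a| = rω²|cosθ| = 0.0387·(5.341)²·|cos 26.5°| = 0.98787 m/s².

0.988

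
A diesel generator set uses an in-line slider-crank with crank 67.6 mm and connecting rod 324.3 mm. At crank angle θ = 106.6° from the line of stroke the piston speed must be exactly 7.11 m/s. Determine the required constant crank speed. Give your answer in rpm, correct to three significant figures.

1120

For an in-line slider-crank, |v_piston| = rω|sinθ|·[1 + r cosθ/√(L² − r² sin²θ)].
With r = 0.0676 m, L = 0.3243 m, θ = 106.6°: the bracketed kinematic factor |dx/dθ| = 0.060845 m.
ω = v/|dx/dθ| = 7.11/0.060845 = 116.85 rad/s.
N = 60ω/(2π) = 1115.9 rpm.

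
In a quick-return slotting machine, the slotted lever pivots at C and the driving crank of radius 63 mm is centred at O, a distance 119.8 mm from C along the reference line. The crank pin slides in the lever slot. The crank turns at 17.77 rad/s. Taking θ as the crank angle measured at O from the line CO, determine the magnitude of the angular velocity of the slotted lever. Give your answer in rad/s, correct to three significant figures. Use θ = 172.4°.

ω = 17.77 rad/s
Crank pin A relative to C: A = (d + r cosθ, r sinθ); lever angle φ = atan2(r sinθ, d + r cosθ).
Differentiating tanφ: φ̇ = rω(d cosθ + r)/(d² + r² + 2dr cosθ).
d² + r² + 2dr cosθ = |CA|² = 0.00335884 m²;  d cosθ + r = -0.055748 m.
|ω_lever| = |0.063·17.77·-0.055748| / 0.00335884 = 18.581 rad/s.

18.6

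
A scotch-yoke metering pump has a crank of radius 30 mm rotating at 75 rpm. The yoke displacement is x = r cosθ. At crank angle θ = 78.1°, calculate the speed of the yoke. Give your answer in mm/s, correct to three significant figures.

231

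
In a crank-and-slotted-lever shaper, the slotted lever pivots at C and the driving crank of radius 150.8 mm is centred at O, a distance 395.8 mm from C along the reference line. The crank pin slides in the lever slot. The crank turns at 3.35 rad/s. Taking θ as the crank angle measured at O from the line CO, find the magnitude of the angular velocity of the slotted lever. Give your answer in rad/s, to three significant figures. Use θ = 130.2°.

0.517

ω = 3.35 rad/s
Crank pin A relative to C: A = (d + r cosθ, r sinθ); lever angle φ = atan2(r sinθ, d + r cosθ).
Differentiating tanφ: φ̇ = rω(d cosθ + r)/(d² + r² + 2dr cosθ).
d² + r² + 2dr cosθ = |CA|² = 0.102348 m²;  d cosθ + r = -0.10467 m.
|ω_lever| = |0.1508·3.35·-0.10467| / 0.102348 = 0.51665 rad/s.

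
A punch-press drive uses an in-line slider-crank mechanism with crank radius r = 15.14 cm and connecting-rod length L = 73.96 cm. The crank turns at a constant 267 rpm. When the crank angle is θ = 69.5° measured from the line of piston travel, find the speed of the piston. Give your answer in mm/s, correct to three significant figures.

ω = 2π·267/60 = 27.96 rad/s
For an in-line slider-crank, x = r cosθ + √(L² − r² sin²θ), so v = −rω sinθ·[1 + r cosθ/√(L² − r² sin²θ)].
With r = 0.1514 m, L = 0.7396 m, θ = 69.5°: √(L² − r² sin²θ) = 0.72588 m.
v = −0.1514·27.96·0.93667·[1 + 0.1514·0.35021/0.72588] = -4.2547 m/s.
|v| = 4.2547 m/s = 4254.7 mm/s.

4250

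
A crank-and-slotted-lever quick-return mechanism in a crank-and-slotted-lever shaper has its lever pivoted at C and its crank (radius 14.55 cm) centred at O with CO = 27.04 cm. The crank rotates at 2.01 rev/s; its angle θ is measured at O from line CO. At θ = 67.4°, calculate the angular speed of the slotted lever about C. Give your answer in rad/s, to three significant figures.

3.68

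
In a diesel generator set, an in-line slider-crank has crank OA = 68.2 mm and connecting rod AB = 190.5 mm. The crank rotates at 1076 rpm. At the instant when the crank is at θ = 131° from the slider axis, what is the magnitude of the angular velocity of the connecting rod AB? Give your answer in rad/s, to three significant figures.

ω = 112.7 rad/s (converted from 1076 rpm).
The rod makes angle φ with the slider axis where L sinφ = r sinθ; differentiating, L cosφ·φ̇ = r ω cosθ.
L cosφ = √(L² − r² sin²θ) = 0.18341 m.
|ω_rod| = r ω |cosθ| / √(L² − r² sin²θ) = 0.0682·112.7·0.65606/0.18341 = 27.487 rad/s.

27.5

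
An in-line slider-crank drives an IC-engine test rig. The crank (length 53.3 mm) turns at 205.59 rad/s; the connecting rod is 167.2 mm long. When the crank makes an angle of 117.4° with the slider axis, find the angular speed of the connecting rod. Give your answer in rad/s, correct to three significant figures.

31.4

ω = 205.6 rad/s
The rod makes angle φ with the slider axis where L sinφ = r sinθ; differentiating, L cosφ·φ̇ = r ω cosθ.
L cosφ = √(L² − r² sin²θ) = 0.16036 m.
|ω_rod| = r ω |cosθ| / √(L² − r² sin²θ) = 0.0533·205.6·0.46020/0.16036 = 31.446 rad/s.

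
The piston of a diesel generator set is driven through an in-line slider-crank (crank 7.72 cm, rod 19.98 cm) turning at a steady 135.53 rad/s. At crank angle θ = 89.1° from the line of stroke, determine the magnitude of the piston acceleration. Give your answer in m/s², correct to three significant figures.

571

ω = 135.5 rad/s
x(θ) = r cosθ + √(L² − r² sin²θ); with ω constant, a = ω²·d²x/dθ².
d²x/dθ² = −r cosθ − r²(cos2θ)/√u − r⁴ sin²2θ/(4u^{3/2}),  u = L² − r² sin²θ = 0.0339617 m².
Substituting r = 0.0772 m, L = 0.1998 m, θ = 89.1°: d²x/dθ² = +0.03111 m.
a = ω²·d²x/dθ² = (135.5)²·(+0.03111) = +571.44 m/s²;  |a| = 571.44 m/s².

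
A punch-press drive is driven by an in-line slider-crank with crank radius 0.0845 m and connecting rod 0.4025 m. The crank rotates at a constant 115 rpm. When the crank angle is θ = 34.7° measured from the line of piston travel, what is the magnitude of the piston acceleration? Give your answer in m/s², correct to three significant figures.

ω = 2π·115/60 = 12.04 rad/s
x(θ) = r cosθ + √(L² − r² sin²θ); with ω constant, a = ω²·d²x/dθ².
d²x/dθ² = −r cosθ − r²(cos2θ)/√u − r⁴ sin²2θ/(4u^{3/2}),  u = L² − r² sin²θ = 0.159692 m².
Substituting r = 0.0845 m, L = 0.4025 m, θ = 34.7°: d²x/dθ² = -0.075933 m.
a = ω²·d²x/dθ² = (12.04)²·(-0.075933) = -11.012 m/s²;  |a| = 11.012 m/s².

11.0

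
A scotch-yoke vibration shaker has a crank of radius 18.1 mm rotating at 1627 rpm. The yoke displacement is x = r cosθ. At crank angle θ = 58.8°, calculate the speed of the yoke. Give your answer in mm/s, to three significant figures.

2640

ω = 170.4 rad/s (from 1627 rpm).
x = r cosθ ⇒ ẋ = −rω sinθ.
|v| = rω|sinθ| = 0.0181·170.4·|sin 58.8°| = 2.6378 m/s = 2637.8 mm/s.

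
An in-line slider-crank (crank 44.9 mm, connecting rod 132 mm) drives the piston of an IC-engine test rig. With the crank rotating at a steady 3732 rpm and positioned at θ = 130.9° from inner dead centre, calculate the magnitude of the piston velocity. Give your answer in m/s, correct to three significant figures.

10.2

ω = 2π·3732/60 = 390.8 rad/s
For an in-line slider-crank, x = r cosθ + √(L² − r² sin²θ), so v = −rω sinθ·[1 + r cosθ/√(L² − r² sin²θ)].
With r = 0.0449 m, L = 0.132 m, θ = 130.9°: √(L² − r² sin²θ) = 0.12756 m.
v = −0.0449·390.8·0.75585·[1 + 0.0449·-0.65474/0.12756] = -10.207 m/s.
|v| = 10.207 m/s.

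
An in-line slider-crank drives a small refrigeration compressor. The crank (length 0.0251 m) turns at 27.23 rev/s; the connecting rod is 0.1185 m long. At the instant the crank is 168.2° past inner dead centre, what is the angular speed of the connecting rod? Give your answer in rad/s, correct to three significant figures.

ω = 171.1 rad/s (converted from 27.23 rev/s).
The rod makes angle φ with the slider axis where L sinφ = r sinθ; differentiating, L cosφ·φ̇ = r ω cosθ.
L cosφ = √(L² − r² sin²θ) = 0.11839 m.
|ω_rod| = r ω |cosθ| / √(L² − r² sin²θ) = 0.0251·171.1·0.97887/0.11839 = 35.507 rad/s.

35.5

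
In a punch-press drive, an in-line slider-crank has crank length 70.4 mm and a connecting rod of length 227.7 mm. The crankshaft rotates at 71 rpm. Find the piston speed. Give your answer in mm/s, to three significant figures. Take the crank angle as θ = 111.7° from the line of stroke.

ω = 2π·71/60 = 7.435 rad/s
For an in-line slider-crank, x = r cosθ + √(L² − r² sin²θ), so v = −rω sinθ·[1 + r cosθ/√(L² − r² sin²θ)].
With r = 0.0704 m, L = 0.2277 m, θ = 111.7°: √(L² − r² sin²θ) = 0.2181 m.
v = −0.0704·7.435·0.92913·[1 + 0.0704·-0.36975/0.2181] = -0.42829 m/s.
|v| = 0.42829 m/s = 428.29 mm/s.

428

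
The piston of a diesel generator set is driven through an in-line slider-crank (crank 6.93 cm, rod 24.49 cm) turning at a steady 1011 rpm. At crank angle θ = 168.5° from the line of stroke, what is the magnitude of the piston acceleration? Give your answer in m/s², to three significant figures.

ω = 2π·1011/60 = 105.9 rad/s
x(θ) = r cosθ + √(L² − r² sin²θ); with ω constant, a = ω²·d²x/dθ².
d²x/dθ² = −r cosθ − r²(cos2θ)/√u − r⁴ sin²2θ/(4u^{3/2}),  u = L² − r² sin²θ = 0.0597851 m².
Substituting r = 0.0693 m, L = 0.2449 m, θ = 168.5°: d²x/dθ² = +0.049769 m.
a = ω²·d²x/dθ² = (105.9)²·(+0.049769) = +557.85 m/s²;  |a| = 557.85 m/s².

558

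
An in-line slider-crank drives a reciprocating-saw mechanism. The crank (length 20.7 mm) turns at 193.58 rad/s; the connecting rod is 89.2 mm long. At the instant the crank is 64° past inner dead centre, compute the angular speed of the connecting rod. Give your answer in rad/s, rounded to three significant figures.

20.1

ω = 193.6 rad/s
The rod makes angle φ with the slider axis where L sinφ = r sinθ; differentiating, L cosφ·φ̇ = r ω cosθ.
L cosφ = √(L² − r² sin²θ) = 0.087238 m.
|ω_rod| = r ω |cosθ| / √(L² − r² sin²θ) = 0.0207·193.6·0.43837/0.087238 = 20.136 rad/s.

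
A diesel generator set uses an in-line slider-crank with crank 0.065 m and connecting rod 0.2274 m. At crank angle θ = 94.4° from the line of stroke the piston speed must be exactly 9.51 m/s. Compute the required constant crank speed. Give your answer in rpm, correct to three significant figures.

1430

For an in-line slider-crank, |v_piston| = rω|sinθ|·[1 + r cosθ/√(L² − r² sin²θ)].
With r = 0.065 m, L = 0.2274 m, θ = 94.4°: the bracketed kinematic factor |dx/dθ| = 0.063326 m.
ω = v/|dx/dθ| = 9.51/0.063326 = 150.18 rad/s.
N = 60ω/(2π) = 1434.1 rpm.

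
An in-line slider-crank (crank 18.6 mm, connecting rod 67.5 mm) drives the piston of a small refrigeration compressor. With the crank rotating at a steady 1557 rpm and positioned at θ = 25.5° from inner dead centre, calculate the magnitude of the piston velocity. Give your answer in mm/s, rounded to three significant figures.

ω = 2π·1557/60 = 163 rad/s
For an in-line slider-crank, x = r cosθ + √(L² − r² sin²θ), so v = −rω sinθ·[1 + r cosθ/√(L² − r² sin²θ)].
With r = 0.0186 m, L = 0.0675 m, θ = 25.5°: √(L² − r² sin²θ) = 0.067023 m.
v = −0.0186·163·0.43051·[1 + 0.0186·0.90259/0.067023] = -1.6326 m/s.
|v| = 1.6326 m/s = 1632.6 mm/s.

1630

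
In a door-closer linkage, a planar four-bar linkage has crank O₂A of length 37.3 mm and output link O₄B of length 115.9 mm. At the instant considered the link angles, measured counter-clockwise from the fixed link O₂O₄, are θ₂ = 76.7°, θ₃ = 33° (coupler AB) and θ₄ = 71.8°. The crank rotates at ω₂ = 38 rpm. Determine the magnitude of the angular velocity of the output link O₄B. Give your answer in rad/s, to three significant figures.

ω₂ = 3.979 rad/s (from 38 rpm).
Differentiating the loop-closure r₂e^{iθ₂}+r₃e^{iθ₃}=r₁+r₄e^{iθ₄} gives r₂ω₂e^{iθ₂}+r₃ω₃e^{iθ₃}=r₄ω₄e^{iθ₄}.
Eliminating the other unknown: ω₄ = r₂ω₂ sin(θ₂−θ₃) / [r₄ sin(θ₄−θ₃)].
Numerator sine = +0.69088; denominator sine = +0.62660.
Result = 0.0373·3.979·(+0.69088) / (0.1159·(+0.62660)) = +1.412 rad/s; magnitude 1.412 rad/s.

1.41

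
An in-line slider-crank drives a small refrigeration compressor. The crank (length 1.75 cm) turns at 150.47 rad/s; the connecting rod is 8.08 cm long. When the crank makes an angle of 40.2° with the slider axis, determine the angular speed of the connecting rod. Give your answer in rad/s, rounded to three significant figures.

ω = 150.5 rad/s
The rod makes angle φ with the slider axis where L sinφ = r sinθ; differentiating, L cosφ·φ̇ = r ω cosθ.
L cosφ = √(L² − r² sin²θ) = 0.080007 m.
|ω_rod| = r ω |cosθ| / √(L² − r² sin²θ) = 0.0175·150.5·0.76380/0.080007 = 25.139 rad/s.

25.1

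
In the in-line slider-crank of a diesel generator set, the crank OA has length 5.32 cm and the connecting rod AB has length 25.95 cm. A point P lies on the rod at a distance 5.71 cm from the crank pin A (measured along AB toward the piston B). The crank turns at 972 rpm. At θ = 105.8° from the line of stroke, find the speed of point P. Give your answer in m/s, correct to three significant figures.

5.27

ω = 101.8 rad/s.  Crank-pin speed |V_A| = rω = 5.4151 m/s, perpendicular to OA.
Rod angle: sinφ = −(r/L) sinθ ⇒ φ = -11.377°; ω_rod = −rω cosθ/√(L²−r²sin²θ) = +5.7957 rad/s.
V_P = V_A + ω_rod × AP, with AP = 0.0571 m along the rod.
Components: V_Px = −rω sinθ − a·ω_rod·sinφ = -5.1452 m/s;  V_Py = rω cosθ + a·ω_rod·cosφ = -1.15 m/s.
|V_P| = √(V_Px² + V_Py²) = 5.2722 m/s.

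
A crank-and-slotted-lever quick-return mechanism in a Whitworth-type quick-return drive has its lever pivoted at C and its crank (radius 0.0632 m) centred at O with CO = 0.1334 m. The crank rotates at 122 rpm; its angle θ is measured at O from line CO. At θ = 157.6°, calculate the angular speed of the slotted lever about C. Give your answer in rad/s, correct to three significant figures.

ω = 12.78 rad/s (from 122 rpm).
Crank pin A relative to C: A = (d + r cosθ, r sinθ); lever angle φ = atan2(r sinθ, d + r cosθ).
Differentiating tanφ: φ̇ = rω(d cosθ + r)/(d² + r² + 2dr cosθ).
d² + r² + 2dr cosθ = |CA|² = 0.00620033 m²;  d cosθ + r = -0.060134 m.
|ω_lever| = |0.0632·12.78·-0.060134| / 0.00620033 = 7.8309 rad/s.

7.83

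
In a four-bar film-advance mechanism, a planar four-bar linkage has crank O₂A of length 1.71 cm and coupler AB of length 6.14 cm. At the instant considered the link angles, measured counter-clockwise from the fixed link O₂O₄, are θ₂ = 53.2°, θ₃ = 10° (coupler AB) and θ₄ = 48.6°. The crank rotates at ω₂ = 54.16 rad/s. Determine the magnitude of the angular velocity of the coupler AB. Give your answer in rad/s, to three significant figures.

1.94

ω₂ = 54.16 rad/s
Differentiating the loop-closure r₂e^{iθ₂}+r₃e^{iθ₃}=r₁+r₄e^{iθ₄} gives r₂ω₂e^{iθ₂}+r₃ω₃e^{iθ₃}=r₄ω₄e^{iθ₄}.
Eliminating the other unknown: ω₃ = r₂ω₂ sin(θ₄−θ₂) / [r₃ sin(θ₃−θ₄)].
Numerator sine = -0.08020; denominator sine = -0.62388.
Result = 0.0171·54.16·(-0.08020) / (0.0614·(-0.62388)) = +1.939 rad/s; magnitude 1.939 rad/s.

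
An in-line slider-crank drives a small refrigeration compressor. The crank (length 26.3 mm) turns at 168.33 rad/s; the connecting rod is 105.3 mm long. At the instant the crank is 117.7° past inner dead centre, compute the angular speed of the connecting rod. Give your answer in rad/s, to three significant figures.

ω = 168.3 rad/s
The rod makes angle φ with the slider axis where L sinφ = r sinθ; differentiating, L cosφ·φ̇ = r ω cosθ.
L cosφ = √(L² − r² sin²θ) = 0.10269 m.
|ω_rod| = r ω |cosθ| / √(L² − r² sin²θ) = 0.0263·168.3·0.46484/0.10269 = 20.039 rad/s.

20.0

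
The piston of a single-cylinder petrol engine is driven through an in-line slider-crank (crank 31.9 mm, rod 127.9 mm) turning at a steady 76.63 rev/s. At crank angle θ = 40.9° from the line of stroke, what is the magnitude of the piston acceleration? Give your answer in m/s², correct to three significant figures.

5890

ω = 2π·76.6 = 481.5 rad/s
x(θ) = r cosθ + √(L² − r² sin²θ); with ω constant, a = ω²·d²x/dθ².
d²x/dθ² = −r cosθ − r²(cos2θ)/√u − r⁴ sin²2θ/(4u^{3/2}),  u = L² − r² sin²θ = 0.0159222 m².
Substituting r = 0.0319 m, L = 0.1279 m, θ = 40.9°: d²x/dθ² = -0.025388 m.
a = ω²·d²x/dθ² = (481.5)²·(-0.025388) = -5885.6 m/s²;  |a| = 5885.6 m/s².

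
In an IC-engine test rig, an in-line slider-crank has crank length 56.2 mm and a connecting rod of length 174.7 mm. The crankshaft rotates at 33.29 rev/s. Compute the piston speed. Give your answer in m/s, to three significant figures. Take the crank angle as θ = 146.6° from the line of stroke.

4.71

ω = 2π·33.3 = 209.2 rad/s
For an in-line slider-crank, x = r cosθ + √(L² − r² sin²θ), so v = −rω sinθ·[1 + r cosθ/√(L² − r² sin²θ)].
With r = 0.0562 m, L = 0.1747 m, θ = 146.6°: √(L² − r² sin²θ) = 0.17194 m.
v = −0.0562·209.2·0.55048·[1 + 0.0562·-0.83485/0.17194] = -4.7052 m/s.
|v| = 4.7052 m/s.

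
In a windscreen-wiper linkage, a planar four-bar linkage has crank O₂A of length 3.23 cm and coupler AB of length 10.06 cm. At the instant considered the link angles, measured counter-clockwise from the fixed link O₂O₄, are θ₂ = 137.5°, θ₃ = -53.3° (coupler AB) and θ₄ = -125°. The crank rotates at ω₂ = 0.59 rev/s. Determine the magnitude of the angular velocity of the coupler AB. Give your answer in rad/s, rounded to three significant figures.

ω₂ = 3.707 rad/s (from 0.59 rev/s).
Differentiating the loop-closure r₂e^{iθ₂}+r₃e^{iθ₃}=r₁+r₄e^{iθ₄} gives r₂ω₂e^{iθ₂}+r₃ω₃e^{iθ₃}=r₄ω₄e^{iθ₄}.
Eliminating the other unknown: ω₃ = r₂ω₂ sin(θ₄−θ₂) / [r₃ sin(θ₃−θ₄)].
Numerator sine = +0.99144; denominator sine = +0.94943.
Result = 0.0323·3.707·(+0.99144) / (0.1006·(+0.94943)) = +1.2429 rad/s; magnitude 1.2429 rad/s.

1.24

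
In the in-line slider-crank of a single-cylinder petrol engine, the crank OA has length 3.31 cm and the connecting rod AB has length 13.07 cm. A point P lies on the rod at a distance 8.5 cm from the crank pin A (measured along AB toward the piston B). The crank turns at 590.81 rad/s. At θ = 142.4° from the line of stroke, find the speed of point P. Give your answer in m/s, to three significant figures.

ω = 590.8 rad/s.  Crank-pin speed |V_A| = rω = 19.556 m/s, perpendicular to OA.
Rod angle: sinφ = −(r/L) sinθ ⇒ φ = -8.889°; ω_rod = −rω cosθ/√(L²−r²sin²θ) = +119.99 rad/s.
V_P = V_A + ω_rod × AP, with AP = 0.085 m along the rod.
Components: V_Px = −rω sinθ − a·ω_rod·sinφ = -10.356 m/s;  V_Py = rω cosθ + a·ω_rod·cosφ = -5.4175 m/s.
|V_P| = √(V_Px² + V_Py²) = 11.687 m/s.

11.7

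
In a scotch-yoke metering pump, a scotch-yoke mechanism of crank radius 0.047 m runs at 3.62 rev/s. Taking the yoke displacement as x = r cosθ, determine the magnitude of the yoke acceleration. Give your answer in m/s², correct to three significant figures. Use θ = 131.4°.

16.1

ω = 22.75 rad/s (from 3.62 rev/s).
x = r cosθ ⇒ ẍ = −rω² cosθ (ω constant).
|a| = rω²|cosθ| = 0.047·(22.75)²·|cos 131.4°| = 16.08 m/s².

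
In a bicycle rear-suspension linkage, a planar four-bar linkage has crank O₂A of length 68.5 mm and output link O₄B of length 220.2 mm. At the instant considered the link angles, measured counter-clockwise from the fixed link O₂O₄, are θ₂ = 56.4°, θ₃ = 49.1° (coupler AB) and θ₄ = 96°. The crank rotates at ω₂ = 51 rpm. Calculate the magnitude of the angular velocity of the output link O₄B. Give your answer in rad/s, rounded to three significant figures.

0.289

ω₂ = 5.341 rad/s (from 51 rpm).
Differentiating the loop-closure r₂e^{iθ₂}+r₃e^{iθ₃}=r₁+r₄e^{iθ₄} gives r₂ω₂e^{iθ₂}+r₃ω₃e^{iθ₃}=r₄ω₄e^{iθ₄}.
Eliminating the other unknown: ω₄ = r₂ω₂ sin(θ₂−θ₃) / [r₄ sin(θ₄−θ₃)].
Numerator sine = +0.12706; denominator sine = +0.73016.
Result = 0.0685·5.341·(+0.12706) / (0.2202·(+0.73016)) = +0.28912 rad/s; magnitude 0.28912 rad/s.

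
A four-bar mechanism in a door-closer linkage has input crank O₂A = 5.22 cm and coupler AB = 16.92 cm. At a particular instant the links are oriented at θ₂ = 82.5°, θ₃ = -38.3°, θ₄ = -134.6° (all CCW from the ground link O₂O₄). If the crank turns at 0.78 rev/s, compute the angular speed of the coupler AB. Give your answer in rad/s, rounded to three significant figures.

0.918

ω₂ = 4.901 rad/s (from 0.78 rev/s).
Differentiating the loop-closure r₂e^{iθ₂}+r₃e^{iθ₃}=r₁+r₄e^{iθ₄} gives r₂ω₂e^{iθ₂}+r₃ω₃e^{iθ₃}=r₄ω₄e^{iθ₄}.
Eliminating the other unknown: ω₃ = r₂ω₂ sin(θ₄−θ₂) / [r₃ sin(θ₃−θ₄)].
Numerator sine = +0.60321; denominator sine = +0.99396.
Result = 0.0522·4.901·(+0.60321) / (0.1692·(+0.99396)) = +0.91758 rad/s; magnitude 0.91758 rad/s.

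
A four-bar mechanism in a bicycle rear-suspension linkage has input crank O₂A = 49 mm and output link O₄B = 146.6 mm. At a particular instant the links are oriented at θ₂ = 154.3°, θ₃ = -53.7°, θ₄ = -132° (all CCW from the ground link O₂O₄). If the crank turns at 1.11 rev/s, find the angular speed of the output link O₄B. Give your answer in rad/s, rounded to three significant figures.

1.12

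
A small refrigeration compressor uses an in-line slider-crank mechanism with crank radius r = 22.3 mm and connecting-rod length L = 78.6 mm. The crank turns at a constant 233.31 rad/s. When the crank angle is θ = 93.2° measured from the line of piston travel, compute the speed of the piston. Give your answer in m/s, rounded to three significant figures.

ω = 233.3 rad/s
For an in-line slider-crank, x = r cosθ + √(L² − r² sin²θ), so v = −rω sinθ·[1 + r cosθ/√(L² − r² sin²θ)].
With r = 0.0223 m, L = 0.0786 m, θ = 93.2°: √(L² − r² sin²θ) = 0.07538 m.
v = −0.0223·233.3·0.99844·[1 + 0.0223·-0.05582/0.07538] = -5.1089 m/s.
|v| = 5.1089 m/s.

5.11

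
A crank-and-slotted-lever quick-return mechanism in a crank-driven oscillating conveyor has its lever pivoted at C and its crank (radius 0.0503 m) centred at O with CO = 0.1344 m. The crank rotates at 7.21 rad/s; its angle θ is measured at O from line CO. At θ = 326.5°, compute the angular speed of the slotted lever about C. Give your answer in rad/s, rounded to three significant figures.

ω = 7.21 rad/s
Crank pin A relative to C: A = (d + r cosθ, r sinθ); lever angle φ = atan2(r sinθ, d + r cosθ).
Differentiating tanφ: φ̇ = rω(d cosθ + r)/(d² + r² + 2dr cosθ).
d² + r² + 2dr cosθ = |CA|² = 0.0318681 m²;  d cosθ + r = +0.16237 m.
|ω_lever| = |0.0503·7.21·+0.16237| / 0.0318681 = 1.8478 rad/s.

1.85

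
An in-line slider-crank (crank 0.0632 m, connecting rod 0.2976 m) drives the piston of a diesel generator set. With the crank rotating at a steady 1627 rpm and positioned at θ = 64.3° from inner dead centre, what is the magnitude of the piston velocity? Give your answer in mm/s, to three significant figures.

10600

ω = 2π·1627/60 = 170.4 rad/s
For an in-line slider-crank, x = r cosθ + √(L² − r² sin²θ), so v = −rω sinθ·[1 + r cosθ/√(L² − r² sin²θ)].
With r = 0.0632 m, L = 0.2976 m, θ = 64.3°: √(L² − r² sin²θ) = 0.2921 m.
v = −0.0632·170.4·0.90108·[1 + 0.0632·0.43366/0.2921] = -10.613 m/s.
|v| = 10.613 m/s = 10613 mm/s.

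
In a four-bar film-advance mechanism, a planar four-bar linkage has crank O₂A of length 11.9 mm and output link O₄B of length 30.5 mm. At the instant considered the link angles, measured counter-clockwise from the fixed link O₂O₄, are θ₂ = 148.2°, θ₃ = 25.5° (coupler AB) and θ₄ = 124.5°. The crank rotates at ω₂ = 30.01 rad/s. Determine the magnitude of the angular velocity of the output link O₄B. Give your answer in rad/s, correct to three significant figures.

9.98

ω₂ = 30.01 rad/s
Differentiating the loop-closure r₂e^{iθ₂}+r₃e^{iθ₃}=r₁+r₄e^{iθ₄} gives r₂ω₂e^{iθ₂}+r₃ω₃e^{iθ₃}=r₄ω₄e^{iθ₄}.
Eliminating the other unknown: ω₄ = r₂ω₂ sin(θ₂−θ₃) / [r₄ sin(θ₄−θ₃)].
Numerator sine = +0.84151; denominator sine = +0.98769.
Result = 0.0119·30.01·(+0.84151) / (0.0305·(+0.98769)) = +9.9759 rad/s; magnitude 9.9759 rad/s.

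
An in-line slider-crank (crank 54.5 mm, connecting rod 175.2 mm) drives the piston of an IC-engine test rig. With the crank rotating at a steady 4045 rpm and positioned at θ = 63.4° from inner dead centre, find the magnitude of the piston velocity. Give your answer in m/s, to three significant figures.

23.6

ω = 2π·4045/60 = 423.6 rad/s
For an in-line slider-crank, x = r cosθ + √(L² − r² sin²θ), so v = −rω sinθ·[1 + r cosθ/√(L² − r² sin²θ)].
With r = 0.0545 m, L = 0.1752 m, θ = 63.4°: √(L² − r² sin²θ) = 0.16829 m.
v = −0.0545·423.6·0.89415·[1 + 0.0545·0.44776/0.16829] = -23.635 m/s.
|v| = 23.635 m/s.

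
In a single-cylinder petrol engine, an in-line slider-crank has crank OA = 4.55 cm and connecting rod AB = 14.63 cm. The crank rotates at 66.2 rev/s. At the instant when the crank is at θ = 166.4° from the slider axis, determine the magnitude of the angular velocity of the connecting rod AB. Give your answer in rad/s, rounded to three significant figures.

126

ω = 415.9 rad/s (converted from 66.2 rev/s).
The rod makes angle φ with the slider axis where L sinφ = r sinθ; differentiating, L cosφ·φ̇ = r ω cosθ.
L cosφ = √(L² − r² sin²θ) = 0.14591 m.
|ω_rod| = r ω |cosθ| / √(L² − r² sin²θ) = 0.0455·415.9·0.97196/0.14591 = 126.07 rad/s.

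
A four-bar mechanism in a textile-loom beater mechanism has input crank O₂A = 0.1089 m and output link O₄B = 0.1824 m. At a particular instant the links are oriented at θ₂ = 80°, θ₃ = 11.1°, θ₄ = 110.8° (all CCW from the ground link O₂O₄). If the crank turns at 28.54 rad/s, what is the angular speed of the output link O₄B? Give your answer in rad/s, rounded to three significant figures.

ω₂ = 28.54 rad/s
Differentiating the loop-closure r₂e^{iθ₂}+r₃e^{iθ₃}=r₁+r₄e^{iθ₄} gives r₂ω₂e^{iθ₂}+r₃ω₃e^{iθ₃}=r₄ω₄e^{iθ₄}.
Eliminating the other unknown: ω₄ = r₂ω₂ sin(θ₂−θ₃) / [r₄ sin(θ₄−θ₃)].
Numerator sine = +0.93295; denominator sine = +0.98570.
Result = 0.1089·28.54·(+0.93295) / (0.1824·(+0.98570)) = +16.128 rad/s; magnitude 16.128 rad/s.

16.1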